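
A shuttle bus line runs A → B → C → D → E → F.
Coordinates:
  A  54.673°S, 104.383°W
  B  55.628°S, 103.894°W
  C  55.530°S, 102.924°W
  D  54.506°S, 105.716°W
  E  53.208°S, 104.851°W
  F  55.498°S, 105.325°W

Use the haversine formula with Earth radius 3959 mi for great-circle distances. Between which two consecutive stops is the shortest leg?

Leg distances:
A→B: 68.8 mi
B→C: 38.5 mi
C→D: 131.3 mi
D→E: 96.4 mi
E→F: 159.4 mi
The shortest leg is B–C at 38.5 mi.

B–C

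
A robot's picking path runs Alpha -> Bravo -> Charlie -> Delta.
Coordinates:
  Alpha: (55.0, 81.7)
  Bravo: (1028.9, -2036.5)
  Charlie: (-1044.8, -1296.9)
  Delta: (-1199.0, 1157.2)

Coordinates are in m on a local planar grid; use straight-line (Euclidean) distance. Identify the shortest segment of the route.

Bravo–Charlie

Leg distances:
Alpha→Bravo: 2331.4 m
Bravo→Charlie: 2201.6 m
Charlie→Delta: 2458.9 m
The shortest leg is Bravo–Charlie at 2201.6 m.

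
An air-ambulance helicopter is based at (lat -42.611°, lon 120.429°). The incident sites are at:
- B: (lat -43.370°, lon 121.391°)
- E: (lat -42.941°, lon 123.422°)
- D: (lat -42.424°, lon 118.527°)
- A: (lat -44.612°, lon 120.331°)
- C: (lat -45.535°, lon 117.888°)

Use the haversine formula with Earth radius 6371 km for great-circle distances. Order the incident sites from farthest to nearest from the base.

C, E, A, D, B

Computing each great-circle distance from (lat -42.611°, lon 120.429°):
C (lat -45.535°, lon 117.888°): 383.3 km
E (lat -42.941°, lon 123.422°): 247.0 km
A (lat -44.612°, lon 120.331°): 222.6 km
D (lat -42.424°, lon 118.527°): 157.3 km
B (lat -43.370°, lon 121.391°): 115.1 km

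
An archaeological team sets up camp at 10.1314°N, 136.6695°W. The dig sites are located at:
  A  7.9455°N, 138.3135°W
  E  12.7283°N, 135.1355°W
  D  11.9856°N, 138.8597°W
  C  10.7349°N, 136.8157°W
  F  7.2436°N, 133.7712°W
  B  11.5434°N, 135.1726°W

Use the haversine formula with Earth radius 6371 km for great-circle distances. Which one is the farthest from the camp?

F

Distances from the camp (10.1314°N, 136.6695°W):
F: 452.3 km
E: 333.7 km
D: 315.6 km
A: 302.8 km
B: 226.7 km
C: 69.0 km
The farthest is F at 452.3 km.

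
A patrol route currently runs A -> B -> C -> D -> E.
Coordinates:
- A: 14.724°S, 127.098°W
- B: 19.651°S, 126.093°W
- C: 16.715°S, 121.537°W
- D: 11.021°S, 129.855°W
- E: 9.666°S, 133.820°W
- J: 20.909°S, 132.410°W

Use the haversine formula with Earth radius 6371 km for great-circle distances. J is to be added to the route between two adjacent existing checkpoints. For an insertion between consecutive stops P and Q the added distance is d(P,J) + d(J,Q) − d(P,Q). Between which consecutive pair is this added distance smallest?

between A and B

Added distance for inserting J between each consecutive pair:
A–B: 1003.5 km
B–C: 1327.3 km
C–D: 1269.8 km
D–E: 1932.9 km
Smallest added distance is 1003.5 km, inserting between A and B.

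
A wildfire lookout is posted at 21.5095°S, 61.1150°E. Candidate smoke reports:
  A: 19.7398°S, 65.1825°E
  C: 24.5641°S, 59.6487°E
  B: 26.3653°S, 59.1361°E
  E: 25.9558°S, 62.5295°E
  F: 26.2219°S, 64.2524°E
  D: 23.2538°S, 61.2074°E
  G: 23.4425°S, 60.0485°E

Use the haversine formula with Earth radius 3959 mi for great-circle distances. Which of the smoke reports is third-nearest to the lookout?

Distances from the lookout (21.5095°S, 61.1150°E):
D: 120.7 mi
G: 149.9 mi
C: 230.7 mi
A: 290.1 mi
E: 320.0 mi
B: 358.0 mi
F: 381.2 mi
The third-nearest is C at 230.7 mi.

C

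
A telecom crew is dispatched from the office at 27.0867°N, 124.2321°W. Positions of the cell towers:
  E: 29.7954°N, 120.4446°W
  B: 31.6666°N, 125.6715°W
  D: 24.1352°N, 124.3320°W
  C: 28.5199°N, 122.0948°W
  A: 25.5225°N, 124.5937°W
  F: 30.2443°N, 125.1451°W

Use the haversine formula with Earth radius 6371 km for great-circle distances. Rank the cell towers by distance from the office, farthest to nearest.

B, E, F, D, C, A

Computing each great-circle distance from 27.0867°N, 124.2321°W:
B 31.6666°N, 125.6715°W: 528.0 km
E 29.7954°N, 120.4446°W: 477.3 km
F 30.2443°N, 125.1451°W: 362.2 km
D 24.1352°N, 124.3320°W: 328.3 km
C 28.5199°N, 122.0948°W: 263.8 km
A 25.5225°N, 124.5937°W: 177.6 km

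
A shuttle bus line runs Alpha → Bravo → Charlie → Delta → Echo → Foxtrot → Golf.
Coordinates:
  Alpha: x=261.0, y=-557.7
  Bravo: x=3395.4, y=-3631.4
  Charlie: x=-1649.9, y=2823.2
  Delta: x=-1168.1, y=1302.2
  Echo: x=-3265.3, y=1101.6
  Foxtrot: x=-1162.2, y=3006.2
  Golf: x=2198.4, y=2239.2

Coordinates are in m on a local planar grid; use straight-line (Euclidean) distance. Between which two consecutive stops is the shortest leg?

Leg distances:
Alpha→Bravo: 4390.0 m
Bravo→Charlie: 8192.5 m
Charlie→Delta: 1595.5 m
Delta→Echo: 2106.8 m
Echo→Foxtrot: 2837.3 m
Foxtrot→Golf: 3447.0 m
The shortest leg is Charlie–Delta at 1595.5 m.

Charlie–Delta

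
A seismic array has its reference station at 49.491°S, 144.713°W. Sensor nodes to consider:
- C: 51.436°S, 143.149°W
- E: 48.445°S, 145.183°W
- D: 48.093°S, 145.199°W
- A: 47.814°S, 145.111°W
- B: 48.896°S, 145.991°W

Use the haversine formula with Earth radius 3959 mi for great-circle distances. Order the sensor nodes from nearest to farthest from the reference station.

B, E, D, A, C

Distances from the reference station:
B 48.896°S, 145.991°W: 70.9 mi
E 48.445°S, 145.183°W: 75.4 mi
D 48.093°S, 145.199°W: 99.1 mi
A 47.814°S, 145.111°W: 117.3 mi
C 51.436°S, 143.149°W: 151.0 mi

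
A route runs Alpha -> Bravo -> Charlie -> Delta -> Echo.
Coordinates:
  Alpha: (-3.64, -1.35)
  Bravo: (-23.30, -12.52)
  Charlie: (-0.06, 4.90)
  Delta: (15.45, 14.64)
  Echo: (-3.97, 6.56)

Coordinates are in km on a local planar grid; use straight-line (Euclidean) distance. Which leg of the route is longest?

Bravo–Charlie

Leg distances:
Alpha→Bravo: 22.6 km
Bravo→Charlie: 29.0 km
Charlie→Delta: 18.3 km
Delta→Echo: 21.0 km
The longest leg is Bravo–Charlie at 29.0 km.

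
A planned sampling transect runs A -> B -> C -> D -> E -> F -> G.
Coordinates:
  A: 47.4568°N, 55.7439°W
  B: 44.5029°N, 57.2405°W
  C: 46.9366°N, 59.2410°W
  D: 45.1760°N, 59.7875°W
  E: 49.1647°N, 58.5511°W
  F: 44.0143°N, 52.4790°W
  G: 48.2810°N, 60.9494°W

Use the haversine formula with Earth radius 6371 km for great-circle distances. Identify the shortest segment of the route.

C–D

Leg distances:
A→B: 348.2 km
B→C: 312.0 km
C→D: 200.3 km
D→E: 453.2 km
E→F: 736.6 km
F→G: 806.0 km
The shortest leg is C–D at 200.3 km.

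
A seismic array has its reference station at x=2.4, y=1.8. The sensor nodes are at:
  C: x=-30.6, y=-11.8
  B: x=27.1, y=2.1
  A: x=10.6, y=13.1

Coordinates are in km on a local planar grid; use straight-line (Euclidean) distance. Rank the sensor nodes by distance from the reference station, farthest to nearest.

C, B, A

Computing each straight-line distance from x=2.4, y=1.8:
C x=-30.6, y=-11.8: 35.7 km
B x=27.1, y=2.1: 24.7 km
A x=10.6, y=13.1: 14.0 km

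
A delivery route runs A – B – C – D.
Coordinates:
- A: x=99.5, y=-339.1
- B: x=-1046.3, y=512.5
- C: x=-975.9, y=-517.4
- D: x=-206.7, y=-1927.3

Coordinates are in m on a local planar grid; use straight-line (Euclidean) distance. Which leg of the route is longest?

Leg distances:
A→B: 1427.6 m
B→C: 1032.3 m
C→D: 1606.1 m
The longest leg is C–D at 1606.1 m.

C–D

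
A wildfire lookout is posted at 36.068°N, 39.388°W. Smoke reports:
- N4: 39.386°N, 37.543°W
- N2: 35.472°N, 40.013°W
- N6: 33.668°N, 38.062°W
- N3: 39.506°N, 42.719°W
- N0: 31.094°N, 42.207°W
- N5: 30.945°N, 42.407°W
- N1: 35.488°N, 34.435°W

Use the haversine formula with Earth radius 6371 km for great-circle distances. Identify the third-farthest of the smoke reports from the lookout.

N3

Distance to each, sorted:
N5: 634.6 km
N0: 611.6 km
N3: 481.4 km
N1: 451.4 km
N4: 403.0 km
N6: 293.0 km
N2: 87.0 km
The third-farthest is N3 at 481.4 km.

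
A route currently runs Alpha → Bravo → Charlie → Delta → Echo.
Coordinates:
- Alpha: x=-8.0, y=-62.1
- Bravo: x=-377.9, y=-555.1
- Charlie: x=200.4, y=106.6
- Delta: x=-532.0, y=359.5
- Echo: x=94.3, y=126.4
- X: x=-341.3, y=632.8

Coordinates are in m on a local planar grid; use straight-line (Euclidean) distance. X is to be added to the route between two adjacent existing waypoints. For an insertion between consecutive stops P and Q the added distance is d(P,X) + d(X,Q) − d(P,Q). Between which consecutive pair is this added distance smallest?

Added distance for inserting X between each consecutive pair:
Alpha–Bravo: 1342.8 m
Bravo–Charlie: 1064.9 m
Charlie–Delta: 313.6 m
Delta–Echo: 333.0 m
Smallest added distance is 313.6 m, inserting between Charlie and Delta.

between Charlie and Delta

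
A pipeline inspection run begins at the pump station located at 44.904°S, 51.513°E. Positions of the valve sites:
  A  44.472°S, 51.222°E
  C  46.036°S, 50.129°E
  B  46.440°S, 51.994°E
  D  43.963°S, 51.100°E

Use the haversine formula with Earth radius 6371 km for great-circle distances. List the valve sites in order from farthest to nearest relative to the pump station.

B, C, D, A

Computing each great-circle distance from 44.904°S, 51.513°E:
B 46.440°S, 51.994°E: 174.8 km
C 46.036°S, 50.129°E: 165.8 km
D 43.963°S, 51.100°E: 109.7 km
A 44.472°S, 51.222°E: 53.3 km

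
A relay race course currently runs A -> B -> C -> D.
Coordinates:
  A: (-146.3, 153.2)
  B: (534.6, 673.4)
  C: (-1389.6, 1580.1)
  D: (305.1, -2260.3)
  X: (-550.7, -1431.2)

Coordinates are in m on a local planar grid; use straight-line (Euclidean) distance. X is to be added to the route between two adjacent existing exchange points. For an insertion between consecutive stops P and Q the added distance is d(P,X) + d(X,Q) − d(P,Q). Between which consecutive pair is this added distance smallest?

between C and D

Added distance for inserting X between each consecutive pair:
A–B: 3146.3 m
B–C: 3366.8 m
C–D: 119.8 m
Smallest added distance is 119.8 m, inserting between C and D.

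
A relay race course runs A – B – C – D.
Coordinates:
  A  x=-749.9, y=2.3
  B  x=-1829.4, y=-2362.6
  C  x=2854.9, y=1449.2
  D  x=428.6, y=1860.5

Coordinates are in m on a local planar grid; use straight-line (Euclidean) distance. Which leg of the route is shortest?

Leg distances:
A→B: 2599.6 m
B→C: 6039.2 m
C→D: 2460.9 m
The shortest leg is C–D at 2460.9 m.

C–D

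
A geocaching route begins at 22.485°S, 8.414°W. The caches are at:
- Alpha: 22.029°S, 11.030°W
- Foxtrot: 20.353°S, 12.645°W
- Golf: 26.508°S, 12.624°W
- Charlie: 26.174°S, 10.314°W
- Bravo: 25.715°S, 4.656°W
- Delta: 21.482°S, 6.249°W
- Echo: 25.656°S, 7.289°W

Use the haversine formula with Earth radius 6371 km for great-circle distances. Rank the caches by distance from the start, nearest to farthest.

Computing each great-circle distance from 22.485°S, 8.414°W:
Delta 21.482°S, 6.249°W: 249.5 km
Alpha 22.029°S, 11.030°W: 273.9 km
Echo 25.656°S, 7.289°W: 370.6 km
Charlie 26.174°S, 10.314°W: 453.1 km
Foxtrot 20.353°S, 12.645°W: 498.0 km
Bravo 25.715°S, 4.656°W: 523.9 km
Golf 26.508°S, 12.624°W: 617.6 km

Delta, Alpha, Echo, Charlie, Foxtrot, Bravo, Golf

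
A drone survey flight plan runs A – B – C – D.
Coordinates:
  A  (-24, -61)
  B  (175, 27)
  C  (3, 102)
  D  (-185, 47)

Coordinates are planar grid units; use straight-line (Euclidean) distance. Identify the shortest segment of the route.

B–C

Leg distances:
A→B: 217.6
B→C: 187.6
C→D: 195.9
The shortest leg is B–C at 187.6.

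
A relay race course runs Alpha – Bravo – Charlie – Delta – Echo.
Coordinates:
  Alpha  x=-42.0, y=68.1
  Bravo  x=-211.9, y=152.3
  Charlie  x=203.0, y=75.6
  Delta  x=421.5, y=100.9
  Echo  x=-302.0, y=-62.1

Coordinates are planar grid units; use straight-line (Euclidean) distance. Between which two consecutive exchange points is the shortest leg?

Alpha–Bravo

Leg distances:
Alpha→Bravo: 189.6
Bravo→Charlie: 421.9
Charlie→Delta: 220.0
Delta→Echo: 741.6
The shortest leg is Alpha–Bravo at 189.6.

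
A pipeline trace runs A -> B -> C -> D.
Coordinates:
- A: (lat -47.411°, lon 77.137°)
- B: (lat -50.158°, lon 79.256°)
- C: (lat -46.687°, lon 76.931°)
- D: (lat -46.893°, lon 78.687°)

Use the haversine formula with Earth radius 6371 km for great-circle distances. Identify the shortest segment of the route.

Leg distances:
A→B: 342.6 km
B→C: 422.3 km
C→D: 135.6 km
The shortest leg is C–D at 135.6 km.

C–D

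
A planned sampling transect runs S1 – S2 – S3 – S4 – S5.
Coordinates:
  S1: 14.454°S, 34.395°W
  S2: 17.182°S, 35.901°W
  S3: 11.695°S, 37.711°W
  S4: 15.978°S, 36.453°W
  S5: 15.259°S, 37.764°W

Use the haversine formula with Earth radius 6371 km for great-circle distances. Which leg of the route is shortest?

S4–S5

Leg distances:
S1→S2: 343.5 km
S2→S3: 640.5 km
S3→S4: 495.2 km
S4→S5: 161.6 km
The shortest leg is S4–S5 at 161.6 km.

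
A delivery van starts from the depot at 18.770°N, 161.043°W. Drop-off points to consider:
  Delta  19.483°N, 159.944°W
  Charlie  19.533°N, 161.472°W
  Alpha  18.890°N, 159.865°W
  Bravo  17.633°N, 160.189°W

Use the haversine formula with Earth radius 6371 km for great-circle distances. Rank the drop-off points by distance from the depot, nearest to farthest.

Distances from the depot:
Charlie 19.533°N, 161.472°W: 96.1 km
Alpha 18.890°N, 159.865°W: 124.7 km
Delta 19.483°N, 159.944°W: 140.1 km
Bravo 17.633°N, 160.189°W: 155.3 km

Charlie, Alpha, Delta, Bravo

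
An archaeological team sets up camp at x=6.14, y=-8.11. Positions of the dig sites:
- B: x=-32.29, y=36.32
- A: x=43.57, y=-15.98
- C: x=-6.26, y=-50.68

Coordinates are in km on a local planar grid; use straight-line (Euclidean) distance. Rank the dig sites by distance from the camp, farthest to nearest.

Distance from the camp at x=6.14, y=-8.11 to each:
B x=-32.29, y=36.32: 58.7 km
C x=-6.26, y=-50.68: 44.3 km
A x=43.57, y=-15.98: 38.2 km

B, C, A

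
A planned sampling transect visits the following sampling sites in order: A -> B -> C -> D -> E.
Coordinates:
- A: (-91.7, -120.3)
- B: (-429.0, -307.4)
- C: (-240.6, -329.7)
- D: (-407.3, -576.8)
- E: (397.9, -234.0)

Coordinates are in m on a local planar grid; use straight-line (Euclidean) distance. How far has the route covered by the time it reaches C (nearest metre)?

Leg distances:
A→B: 385.7 m  (cumulative 385.7 m)
B→C: 189.7 m  (cumulative 575.4 m)
Cumulative distance at C ≈ 575 m.

575 m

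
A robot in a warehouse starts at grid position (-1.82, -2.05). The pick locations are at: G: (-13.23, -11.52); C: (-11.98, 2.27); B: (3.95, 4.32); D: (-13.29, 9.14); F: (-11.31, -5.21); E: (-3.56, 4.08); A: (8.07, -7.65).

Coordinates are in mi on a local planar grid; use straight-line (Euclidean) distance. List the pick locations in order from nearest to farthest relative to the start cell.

Computing each straight-line distance from (-1.82, -2.05):
E (-3.56, 4.08): 6.4 mi
B (3.95, 4.32): 8.6 mi
F (-11.31, -5.21): 10.0 mi
C (-11.98, 2.27): 11.0 mi
A (8.07, -7.65): 11.4 mi
G (-13.23, -11.52): 14.8 mi
D (-13.29, 9.14): 16.0 mi

E, B, F, C, A, G, D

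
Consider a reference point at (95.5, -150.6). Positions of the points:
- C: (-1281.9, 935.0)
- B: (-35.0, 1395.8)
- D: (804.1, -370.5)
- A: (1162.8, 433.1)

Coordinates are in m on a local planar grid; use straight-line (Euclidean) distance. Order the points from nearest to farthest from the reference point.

D, A, B, C

Distance from the reference point at (95.5, -150.6) to each:
D (804.1, -370.5): 741.9 m
A (1162.8, 433.1): 1216.5 m
B (-35.0, 1395.8): 1551.9 m
C (-1281.9, 935.0): 1753.8 m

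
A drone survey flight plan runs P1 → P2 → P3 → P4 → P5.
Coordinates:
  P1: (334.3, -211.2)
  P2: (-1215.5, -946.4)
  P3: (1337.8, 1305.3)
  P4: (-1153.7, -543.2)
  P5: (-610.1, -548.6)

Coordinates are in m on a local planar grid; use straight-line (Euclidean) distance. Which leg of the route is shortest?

Leg distances:
P1→P2: 1715.3 m
P2→P3: 3404.3 m
P3→P4: 3102.3 m
P4→P5: 543.6 m
The shortest leg is P4–P5 at 543.6 m.

P4–P5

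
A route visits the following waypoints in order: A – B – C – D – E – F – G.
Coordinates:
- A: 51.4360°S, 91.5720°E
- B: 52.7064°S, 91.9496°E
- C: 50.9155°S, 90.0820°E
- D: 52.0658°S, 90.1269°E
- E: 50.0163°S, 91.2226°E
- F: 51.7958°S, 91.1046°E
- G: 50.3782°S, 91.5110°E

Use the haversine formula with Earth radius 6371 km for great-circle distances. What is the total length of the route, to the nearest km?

1107 km

Leg distances:
A→B: 143.6 km  (cumulative 143.6 km)
B→C: 236.9 km  (cumulative 380.5 km)
C→D: 127.9 km  (cumulative 508.5 km)
D→E: 240.4 km  (cumulative 748.9 km)
E→F: 198.0 km  (cumulative 946.9 km)
F→G: 160.2 km  (cumulative 1107.1 km)
Total route length ≈ 1107 km.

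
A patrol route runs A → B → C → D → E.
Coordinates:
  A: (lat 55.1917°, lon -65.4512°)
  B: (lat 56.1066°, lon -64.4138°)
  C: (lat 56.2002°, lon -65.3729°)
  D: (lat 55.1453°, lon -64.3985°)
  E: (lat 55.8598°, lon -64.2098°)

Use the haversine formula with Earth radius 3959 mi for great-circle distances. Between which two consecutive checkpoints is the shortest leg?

B–C

Leg distances:
A→B: 75.0 mi
B→C: 37.5 mi
C→D: 82.2 mi
D→E: 49.9 mi
The shortest leg is B–C at 37.5 mi.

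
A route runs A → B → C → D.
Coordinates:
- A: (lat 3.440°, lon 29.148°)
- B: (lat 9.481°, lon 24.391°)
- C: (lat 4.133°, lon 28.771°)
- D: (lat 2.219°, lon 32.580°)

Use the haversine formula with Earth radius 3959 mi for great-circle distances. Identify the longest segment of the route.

A–B

Leg distances:
A→B: 529.9 mi
B→C: 476.2 mi
C→D: 294.2 mi
The longest leg is A–B at 529.9 mi.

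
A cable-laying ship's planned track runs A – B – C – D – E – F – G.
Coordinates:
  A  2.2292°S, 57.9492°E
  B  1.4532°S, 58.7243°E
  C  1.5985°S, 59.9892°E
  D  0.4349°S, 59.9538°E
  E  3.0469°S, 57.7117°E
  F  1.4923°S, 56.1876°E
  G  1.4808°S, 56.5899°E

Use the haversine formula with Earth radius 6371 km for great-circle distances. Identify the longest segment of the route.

D–E

Leg distances:
A→B: 121.9 km
B→C: 141.5 km
C→D: 129.4 km
D→E: 382.7 km
E→F: 242.0 km
F→G: 44.7 km
The longest leg is D–E at 382.7 km.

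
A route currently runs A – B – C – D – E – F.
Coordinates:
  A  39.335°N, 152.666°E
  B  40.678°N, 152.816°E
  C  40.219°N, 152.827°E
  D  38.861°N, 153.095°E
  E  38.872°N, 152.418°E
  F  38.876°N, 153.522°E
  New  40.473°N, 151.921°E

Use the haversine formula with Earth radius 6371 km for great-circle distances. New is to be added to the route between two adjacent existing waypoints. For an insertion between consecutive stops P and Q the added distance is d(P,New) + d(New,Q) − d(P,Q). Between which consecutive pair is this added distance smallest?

between A and B

Added distance for inserting New between each consecutive pair:
A–B: 70.7 km
B–C: 109.7 km
C–D: 134.6 km
D–E: 329.9 km
E–F: 311.7 km
Smallest added distance is 70.7 km, inserting between A and B.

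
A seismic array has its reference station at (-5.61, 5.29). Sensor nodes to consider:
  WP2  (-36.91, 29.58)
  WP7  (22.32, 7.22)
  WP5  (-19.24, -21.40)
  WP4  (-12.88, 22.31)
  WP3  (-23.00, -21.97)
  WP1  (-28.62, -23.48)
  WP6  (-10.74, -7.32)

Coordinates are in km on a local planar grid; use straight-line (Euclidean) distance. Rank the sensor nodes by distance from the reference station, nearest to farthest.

WP6, WP4, WP7, WP5, WP3, WP1, WP2

Distances from the reference station:
WP6 (-10.74, -7.32): 13.6 km
WP4 (-12.88, 22.31): 18.5 km
WP7 (22.32, 7.22): 28.0 km
WP5 (-19.24, -21.40): 30.0 km
WP3 (-23.00, -21.97): 32.3 km
WP1 (-28.62, -23.48): 36.8 km
WP2 (-36.91, 29.58): 39.6 km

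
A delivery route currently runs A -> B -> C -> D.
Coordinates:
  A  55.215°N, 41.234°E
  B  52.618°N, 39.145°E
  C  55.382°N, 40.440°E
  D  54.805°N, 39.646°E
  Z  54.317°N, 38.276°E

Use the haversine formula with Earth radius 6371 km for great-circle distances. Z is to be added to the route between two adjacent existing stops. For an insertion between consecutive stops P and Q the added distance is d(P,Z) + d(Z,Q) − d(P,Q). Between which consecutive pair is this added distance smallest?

Added distance for inserting Z between each consecutive pair:
A–B: 92.4 km
B–C: 60.9 km
C–D: 204.2 km
Smallest added distance is 60.9 km, inserting between B and C.

between B and C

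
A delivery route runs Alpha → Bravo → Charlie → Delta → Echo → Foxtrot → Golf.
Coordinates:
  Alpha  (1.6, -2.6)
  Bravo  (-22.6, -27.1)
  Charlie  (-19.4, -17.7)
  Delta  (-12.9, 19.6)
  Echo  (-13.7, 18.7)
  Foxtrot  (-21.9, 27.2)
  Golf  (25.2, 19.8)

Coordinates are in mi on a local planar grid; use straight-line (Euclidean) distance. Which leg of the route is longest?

Foxtrot–Golf

Leg distances:
Alpha→Bravo: 34.4 mi
Bravo→Charlie: 9.9 mi
Charlie→Delta: 37.9 mi
Delta→Echo: 1.2 mi
Echo→Foxtrot: 11.8 mi
Foxtrot→Golf: 47.7 mi
The longest leg is Foxtrot–Golf at 47.7 mi.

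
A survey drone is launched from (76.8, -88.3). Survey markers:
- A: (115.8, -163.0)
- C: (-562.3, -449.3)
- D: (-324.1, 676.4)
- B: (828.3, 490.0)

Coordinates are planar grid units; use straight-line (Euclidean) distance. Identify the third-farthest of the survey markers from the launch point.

Distance to each, sorted:
B: 948.3
D: 863.4
C: 734.0
A: 84.3
The third-farthest is C at 734.0.

C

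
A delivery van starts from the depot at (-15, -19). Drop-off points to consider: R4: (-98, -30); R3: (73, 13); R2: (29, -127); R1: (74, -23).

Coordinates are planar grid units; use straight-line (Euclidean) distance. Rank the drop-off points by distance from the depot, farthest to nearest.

R2, R3, R1, R4

Computing each straight-line distance from (-15, -19):
R2 (29, -127): 116.6
R3 (73, 13): 93.6
R1 (74, -23): 89.1
R4 (-98, -30): 83.7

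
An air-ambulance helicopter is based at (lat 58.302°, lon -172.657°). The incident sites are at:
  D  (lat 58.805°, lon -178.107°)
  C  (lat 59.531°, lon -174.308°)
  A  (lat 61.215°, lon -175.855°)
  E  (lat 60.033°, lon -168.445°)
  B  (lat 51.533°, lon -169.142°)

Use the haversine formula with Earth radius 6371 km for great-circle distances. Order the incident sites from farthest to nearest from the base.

Distance from the base at (lat 58.302°, lon -172.657°) to each:
B (lat 51.533°, lon -169.142°): 785.2 km
A (lat 61.215°, lon -175.855°): 370.0 km
D (lat 58.805°, lon -178.107°): 321.0 km
E (lat 60.033°, lon -168.445°): 307.6 km
C (lat 59.531°, lon -174.308°): 166.3 km

B, A, D, E, C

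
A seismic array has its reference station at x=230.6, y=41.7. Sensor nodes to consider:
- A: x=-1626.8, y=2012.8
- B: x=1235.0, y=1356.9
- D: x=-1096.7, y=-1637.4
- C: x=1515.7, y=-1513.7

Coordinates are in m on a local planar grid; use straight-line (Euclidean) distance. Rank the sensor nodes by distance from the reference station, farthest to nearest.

A, D, C, B

Distances from the reference station:
A x=-1626.8, y=2012.8: 2708.4 m
D x=-1096.7, y=-1637.4: 2140.4 m
C x=1515.7, y=-1513.7: 2017.6 m
B x=1235.0, y=1356.9: 1654.9 m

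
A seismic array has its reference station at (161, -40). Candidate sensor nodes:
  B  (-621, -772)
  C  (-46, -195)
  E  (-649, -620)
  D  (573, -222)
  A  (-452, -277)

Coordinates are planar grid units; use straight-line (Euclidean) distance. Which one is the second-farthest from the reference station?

E

Distances from the reference station ((161, -40)):
B: 1071.1
E: 996.2
A: 657.2
D: 450.4
C: 258.6
The second-farthest is E at 996.2.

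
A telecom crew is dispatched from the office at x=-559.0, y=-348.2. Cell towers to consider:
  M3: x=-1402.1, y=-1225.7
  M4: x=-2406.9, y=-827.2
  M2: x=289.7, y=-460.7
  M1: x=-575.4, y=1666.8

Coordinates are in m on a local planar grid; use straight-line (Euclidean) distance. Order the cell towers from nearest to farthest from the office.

Distances from the office:
M2 x=289.7, y=-460.7: 856.1 m
M3 x=-1402.1, y=-1225.7: 1216.9 m
M4 x=-2406.9, y=-827.2: 1909.0 m
M1 x=-575.4, y=1666.8: 2015.1 m

M2, M3, M4, M1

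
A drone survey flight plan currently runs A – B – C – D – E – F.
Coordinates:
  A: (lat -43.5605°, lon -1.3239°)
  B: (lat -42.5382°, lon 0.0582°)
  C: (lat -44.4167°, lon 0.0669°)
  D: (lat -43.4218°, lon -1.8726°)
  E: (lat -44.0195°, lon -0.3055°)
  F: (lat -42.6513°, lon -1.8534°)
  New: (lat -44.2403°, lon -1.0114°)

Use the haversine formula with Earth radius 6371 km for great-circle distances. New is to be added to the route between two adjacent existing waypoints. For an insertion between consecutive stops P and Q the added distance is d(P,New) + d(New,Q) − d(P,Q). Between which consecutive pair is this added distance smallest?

Added distance for inserting New between each consecutive pair:
A–B: 127.9 km
B–C: 87.2 km
C–D: 11.5 km
D–E: 33.3 km
E–F: 53.8 km
Smallest added distance is 11.5 km, inserting between C and D.

between C and D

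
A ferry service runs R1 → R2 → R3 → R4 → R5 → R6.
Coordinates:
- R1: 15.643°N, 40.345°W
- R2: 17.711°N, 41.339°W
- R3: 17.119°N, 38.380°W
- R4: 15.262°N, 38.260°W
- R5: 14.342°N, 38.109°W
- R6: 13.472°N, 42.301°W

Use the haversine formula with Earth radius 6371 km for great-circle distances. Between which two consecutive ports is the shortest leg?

Leg distances:
R1→R2: 253.2 km
R2→R3: 320.8 km
R3→R4: 206.9 km
R4→R5: 103.6 km
R5→R6: 462.7 km
The shortest leg is R4–R5 at 103.6 km.

R4–R5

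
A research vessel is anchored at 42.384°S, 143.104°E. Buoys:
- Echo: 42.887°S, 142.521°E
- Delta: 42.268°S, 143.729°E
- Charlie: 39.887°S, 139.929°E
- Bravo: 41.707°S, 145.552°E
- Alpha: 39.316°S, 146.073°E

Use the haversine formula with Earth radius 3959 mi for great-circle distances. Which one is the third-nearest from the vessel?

Distances from the vessel (42.384°S, 143.104°E):
Delta: 32.9 mi
Echo: 45.7 mi
Bravo: 134.0 mi
Charlie: 238.9 mi
Alpha: 262.7 mi
The third-nearest is Bravo at 134.0 mi.

Bravo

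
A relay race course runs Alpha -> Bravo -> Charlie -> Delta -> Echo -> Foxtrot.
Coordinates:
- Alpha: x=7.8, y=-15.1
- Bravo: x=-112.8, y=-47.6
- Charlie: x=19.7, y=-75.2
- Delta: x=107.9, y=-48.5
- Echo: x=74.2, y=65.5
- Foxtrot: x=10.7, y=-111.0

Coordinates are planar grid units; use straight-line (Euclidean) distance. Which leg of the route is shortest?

Leg distances:
Alpha→Bravo: 124.9
Bravo→Charlie: 135.3
Charlie→Delta: 92.2
Delta→Echo: 118.9
Echo→Foxtrot: 187.6
The shortest leg is Charlie–Delta at 92.2.

Charlie–Delta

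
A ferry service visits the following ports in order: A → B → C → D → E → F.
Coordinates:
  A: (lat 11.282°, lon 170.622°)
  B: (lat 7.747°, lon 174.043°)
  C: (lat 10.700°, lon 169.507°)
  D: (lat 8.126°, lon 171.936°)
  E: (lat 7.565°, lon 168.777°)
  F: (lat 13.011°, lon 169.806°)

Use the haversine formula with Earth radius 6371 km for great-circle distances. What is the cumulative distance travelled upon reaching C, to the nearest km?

Leg distances:
A→B: 543.3 km  (cumulative 543.3 km)
B→C: 596.3 km  (cumulative 1139.7 km)
Cumulative distance at C ≈ 1140 km.

1140 km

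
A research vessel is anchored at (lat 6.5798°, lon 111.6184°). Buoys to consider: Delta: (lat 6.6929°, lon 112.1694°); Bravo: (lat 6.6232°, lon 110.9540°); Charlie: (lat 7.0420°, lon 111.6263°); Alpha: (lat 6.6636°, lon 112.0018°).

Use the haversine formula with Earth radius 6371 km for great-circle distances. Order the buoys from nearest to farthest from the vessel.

Distance from the vessel at (lat 6.5798°, lon 111.6184°) to each:
Alpha (lat 6.6636°, lon 112.0018°): 43.4 km
Charlie (lat 7.0420°, lon 111.6263°): 51.4 km
Delta (lat 6.6929°, lon 112.1694°): 62.1 km
Bravo (lat 6.6232°, lon 110.9540°): 73.5 km

Alpha, Charlie, Delta, Bravo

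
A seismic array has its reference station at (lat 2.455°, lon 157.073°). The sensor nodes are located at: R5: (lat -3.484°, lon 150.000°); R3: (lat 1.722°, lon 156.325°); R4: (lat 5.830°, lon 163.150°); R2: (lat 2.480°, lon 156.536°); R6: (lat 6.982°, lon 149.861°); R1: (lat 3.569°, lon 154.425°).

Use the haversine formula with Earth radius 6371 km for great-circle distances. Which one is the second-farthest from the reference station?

Distances from the reference station ((lat 2.455°, lon 157.073°)):
R5: 1026.7 km
R6: 944.4 km
R4: 771.3 km
R1: 319.1 km
R3: 116.4 km
R2: 59.7 km
The second-farthest is R6 at 944.4 km.

R6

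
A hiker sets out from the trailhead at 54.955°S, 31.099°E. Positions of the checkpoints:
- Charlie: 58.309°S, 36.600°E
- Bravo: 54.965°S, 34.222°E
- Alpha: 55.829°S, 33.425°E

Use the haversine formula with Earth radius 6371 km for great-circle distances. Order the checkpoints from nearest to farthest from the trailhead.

Alpha, Bravo, Charlie

Distance from the trailhead at 54.955°S, 31.099°E to each:
Alpha 55.829°S, 33.425°E: 176.1 km
Bravo 54.965°S, 34.222°E: 199.4 km
Charlie 58.309°S, 36.600°E: 502.0 km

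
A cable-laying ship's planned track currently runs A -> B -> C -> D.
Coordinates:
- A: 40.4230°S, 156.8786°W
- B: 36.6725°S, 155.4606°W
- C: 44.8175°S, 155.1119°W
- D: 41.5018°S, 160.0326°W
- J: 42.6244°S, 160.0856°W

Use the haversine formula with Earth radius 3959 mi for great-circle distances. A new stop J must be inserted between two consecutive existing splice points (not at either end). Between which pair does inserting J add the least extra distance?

Added distance for inserting J between each consecutive pair:
A–B: 433.9 mi
B–C: 206.8 mi
C–D: 31.0 mi
Smallest added distance is 31.0 mi, inserting between C and D.

between C and D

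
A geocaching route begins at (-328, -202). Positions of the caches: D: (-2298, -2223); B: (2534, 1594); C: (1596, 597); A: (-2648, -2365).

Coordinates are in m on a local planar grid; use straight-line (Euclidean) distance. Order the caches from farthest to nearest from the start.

Distance from the start at (-328, -202) to each:
B (2534, 1594): 3378.9 m
A (-2648, -2365): 3171.9 m
D (-2298, -2223): 2822.3 m
C (1596, 597): 2083.3 m

B, A, D, C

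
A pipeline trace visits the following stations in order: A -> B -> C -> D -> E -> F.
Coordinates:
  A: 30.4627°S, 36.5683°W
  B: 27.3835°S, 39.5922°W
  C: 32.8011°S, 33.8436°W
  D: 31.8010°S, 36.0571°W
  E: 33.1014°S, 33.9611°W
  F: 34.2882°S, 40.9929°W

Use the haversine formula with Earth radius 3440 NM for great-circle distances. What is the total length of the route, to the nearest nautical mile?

1303 NM

Leg distances:
A→B: 243.8 NM  (cumulative 243.8 NM)
B→C: 441.4 NM  (cumulative 685.1 NM)
C→D: 127.4 NM  (cumulative 812.5 NM)
D→E: 131.8 NM  (cumulative 944.3 NM)
E→F: 358.3 NM  (cumulative 1302.6 NM)
Total route length ≈ 1303 NM.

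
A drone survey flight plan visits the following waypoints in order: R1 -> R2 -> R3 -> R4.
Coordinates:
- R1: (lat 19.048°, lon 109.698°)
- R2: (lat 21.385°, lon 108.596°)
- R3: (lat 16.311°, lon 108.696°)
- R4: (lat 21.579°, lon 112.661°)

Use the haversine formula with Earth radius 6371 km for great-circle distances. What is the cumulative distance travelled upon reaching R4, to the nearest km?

1567 km

Leg distances:
R1→R2: 284.2 km  (cumulative 284.2 km)
R2→R3: 564.3 km  (cumulative 848.5 km)
R3→R4: 718.9 km  (cumulative 1567.4 km)
Cumulative distance at R4 ≈ 1567 km.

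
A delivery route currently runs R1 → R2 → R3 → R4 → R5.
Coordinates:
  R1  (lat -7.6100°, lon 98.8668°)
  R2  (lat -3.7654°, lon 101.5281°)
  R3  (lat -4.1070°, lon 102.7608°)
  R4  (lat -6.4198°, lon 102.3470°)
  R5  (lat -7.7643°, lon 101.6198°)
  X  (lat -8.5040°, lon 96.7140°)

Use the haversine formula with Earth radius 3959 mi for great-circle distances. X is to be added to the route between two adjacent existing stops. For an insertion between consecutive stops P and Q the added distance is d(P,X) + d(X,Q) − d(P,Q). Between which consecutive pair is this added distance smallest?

between R1 and R2

Added distance for inserting X between each consecutive pair:
R1–R2: 302.5 mi
R2–R3: 891.6 mi
R3–R4: 764.1 mi
R4–R5: 645.9 mi
Smallest added distance is 302.5 mi, inserting between R1 and R2.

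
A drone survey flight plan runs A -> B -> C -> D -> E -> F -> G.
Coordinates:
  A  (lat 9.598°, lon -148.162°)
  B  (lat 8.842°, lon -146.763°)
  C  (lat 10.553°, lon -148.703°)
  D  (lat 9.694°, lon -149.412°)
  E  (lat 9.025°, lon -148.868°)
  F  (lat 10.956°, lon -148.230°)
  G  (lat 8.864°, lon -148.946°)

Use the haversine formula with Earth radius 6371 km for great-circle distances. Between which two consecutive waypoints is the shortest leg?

Leg distances:
A→B: 175.1 km
B→C: 285.3 km
C→D: 123.1 km
D→E: 95.4 km
E→F: 225.8 km
F→G: 245.5 km
The shortest leg is D–E at 95.4 km.

D–E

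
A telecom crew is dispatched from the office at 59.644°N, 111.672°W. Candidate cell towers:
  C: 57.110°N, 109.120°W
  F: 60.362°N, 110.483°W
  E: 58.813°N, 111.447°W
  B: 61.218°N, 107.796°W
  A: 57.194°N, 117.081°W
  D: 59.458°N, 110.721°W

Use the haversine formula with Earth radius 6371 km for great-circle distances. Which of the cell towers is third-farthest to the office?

Distance to each, sorted:
A: 416.2 km
C: 318.6 km
B: 275.4 km
F: 103.6 km
E: 93.3 km
D: 57.4 km
The third-farthest is B at 275.4 km.

B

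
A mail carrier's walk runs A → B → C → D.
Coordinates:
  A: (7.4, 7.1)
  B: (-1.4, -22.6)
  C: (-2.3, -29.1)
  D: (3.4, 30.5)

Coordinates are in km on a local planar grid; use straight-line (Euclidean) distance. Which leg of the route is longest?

C–D

Leg distances:
A→B: 31.0 km
B→C: 6.6 km
C→D: 59.9 km
The longest leg is C–D at 59.9 km.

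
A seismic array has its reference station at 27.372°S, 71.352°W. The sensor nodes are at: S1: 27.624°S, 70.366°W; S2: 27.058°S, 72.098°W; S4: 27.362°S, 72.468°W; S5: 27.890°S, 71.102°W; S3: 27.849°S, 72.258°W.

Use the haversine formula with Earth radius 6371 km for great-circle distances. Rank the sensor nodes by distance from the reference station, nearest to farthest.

S5, S2, S1, S3, S4

Computing each great-circle distance from 27.372°S, 71.352°W:
S5 27.890°S, 71.102°W: 62.6 km
S2 27.058°S, 72.098°W: 81.6 km
S1 27.624°S, 70.366°W: 101.2 km
S3 27.849°S, 72.258°W: 103.8 km
S4 27.362°S, 72.468°W: 110.2 km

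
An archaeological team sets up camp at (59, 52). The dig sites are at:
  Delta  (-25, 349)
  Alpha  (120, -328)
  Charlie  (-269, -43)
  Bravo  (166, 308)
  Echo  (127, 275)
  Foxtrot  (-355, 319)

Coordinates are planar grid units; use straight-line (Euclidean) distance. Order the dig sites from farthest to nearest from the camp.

Foxtrot, Alpha, Charlie, Delta, Bravo, Echo

Distances from the camp:
Foxtrot (-355, 319): 492.6
Alpha (120, -328): 384.9
Charlie (-269, -43): 341.5
Delta (-25, 349): 308.7
Bravo (166, 308): 277.5
Echo (127, 275): 233.1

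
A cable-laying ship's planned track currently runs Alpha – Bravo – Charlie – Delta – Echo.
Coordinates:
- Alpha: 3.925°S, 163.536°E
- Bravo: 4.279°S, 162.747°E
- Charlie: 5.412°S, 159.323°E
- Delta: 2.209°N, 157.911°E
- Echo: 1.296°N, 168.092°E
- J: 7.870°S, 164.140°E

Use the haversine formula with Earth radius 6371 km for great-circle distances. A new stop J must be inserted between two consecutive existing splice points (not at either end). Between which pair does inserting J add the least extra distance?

Added distance for inserting J between each consecutive pair:
Alpha–Bravo: 775.7 km
Bravo–Charlie: 626.3 km
Charlie–Delta: 1052.9 km
Delta–Echo: 1289.9 km
Smallest added distance is 626.3 km, inserting between Bravo and Charlie.

between Bravo and Charlie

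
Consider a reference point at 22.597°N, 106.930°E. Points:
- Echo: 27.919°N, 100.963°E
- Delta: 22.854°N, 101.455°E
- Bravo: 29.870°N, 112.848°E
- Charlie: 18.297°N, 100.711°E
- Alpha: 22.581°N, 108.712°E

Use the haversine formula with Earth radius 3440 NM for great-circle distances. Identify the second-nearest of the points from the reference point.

Delta

Distances from the reference point (22.597°N, 106.930°E):
Alpha: 98.8 NM
Delta: 303.6 NM
Charlie: 434.7 NM
Echo: 454.9 NM
Bravo: 540.4 NM
The second-nearest is Delta at 303.6 NM.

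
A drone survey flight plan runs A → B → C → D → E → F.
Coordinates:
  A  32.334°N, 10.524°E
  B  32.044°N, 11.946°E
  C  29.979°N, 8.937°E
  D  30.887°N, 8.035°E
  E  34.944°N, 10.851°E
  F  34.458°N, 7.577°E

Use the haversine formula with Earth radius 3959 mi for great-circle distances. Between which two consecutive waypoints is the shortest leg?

Leg distances:
A→B: 85.5 mi
B→C: 228.3 mi
C→D: 82.6 mi
D→E: 324.4 mi
E→F: 189.0 mi
The shortest leg is C–D at 82.6 mi.

C–D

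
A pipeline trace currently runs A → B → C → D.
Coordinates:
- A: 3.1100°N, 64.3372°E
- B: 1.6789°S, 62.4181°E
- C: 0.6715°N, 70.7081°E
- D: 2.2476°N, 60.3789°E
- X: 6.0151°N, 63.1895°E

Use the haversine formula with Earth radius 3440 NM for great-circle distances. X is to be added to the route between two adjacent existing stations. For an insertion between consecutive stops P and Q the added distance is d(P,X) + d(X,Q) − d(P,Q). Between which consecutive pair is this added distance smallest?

between C and D

Added distance for inserting X between each consecutive pair:
A–B: 342.0 NM
B–C: 500.0 NM
C–D: 207.9 NM
Smallest added distance is 207.9 NM, inserting between C and D.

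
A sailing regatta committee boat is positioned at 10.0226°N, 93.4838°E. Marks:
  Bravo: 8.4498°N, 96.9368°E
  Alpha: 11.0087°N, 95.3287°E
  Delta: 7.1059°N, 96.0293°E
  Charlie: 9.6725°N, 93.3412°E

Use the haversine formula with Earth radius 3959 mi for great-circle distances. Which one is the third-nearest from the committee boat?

Bravo

Distances from the committee boat (10.0226°N, 93.4838°E):
Charlie: 26.1 mi
Alpha: 142.7 mi
Bravo: 259.4 mi
Delta: 266.2 mi
The third-nearest is Bravo at 259.4 mi.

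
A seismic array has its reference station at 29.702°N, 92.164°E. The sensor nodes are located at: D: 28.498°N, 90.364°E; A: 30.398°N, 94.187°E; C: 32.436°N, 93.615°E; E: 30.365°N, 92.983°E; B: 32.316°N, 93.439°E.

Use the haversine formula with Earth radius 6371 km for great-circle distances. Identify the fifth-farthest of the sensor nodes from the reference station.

Distance to each, sorted:
C: 333.9 km
B: 315.0 km
D: 220.2 km
A: 209.5 km
E: 107.9 km
The fifth-farthest is E at 107.9 km.

E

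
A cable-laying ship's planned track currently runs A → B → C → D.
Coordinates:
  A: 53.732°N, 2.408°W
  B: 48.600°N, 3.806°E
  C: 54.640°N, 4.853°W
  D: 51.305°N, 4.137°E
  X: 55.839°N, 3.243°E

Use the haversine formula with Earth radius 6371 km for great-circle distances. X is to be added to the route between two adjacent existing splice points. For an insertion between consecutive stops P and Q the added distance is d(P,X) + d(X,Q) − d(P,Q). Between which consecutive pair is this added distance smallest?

Added distance for inserting X between each consecutive pair:
A–B: 521.2 km
B–C: 438.0 km
C–D: 331.3 km
Smallest added distance is 331.3 km, inserting between C and D.

between C and D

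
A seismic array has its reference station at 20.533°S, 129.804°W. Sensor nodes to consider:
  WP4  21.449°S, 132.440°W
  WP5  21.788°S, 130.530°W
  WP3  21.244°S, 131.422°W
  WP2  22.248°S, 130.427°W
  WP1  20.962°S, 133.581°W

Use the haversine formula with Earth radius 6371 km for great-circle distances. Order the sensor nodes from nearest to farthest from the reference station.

WP5, WP3, WP2, WP4, WP1

Computing each great-circle distance from 20.533°S, 129.804°W:
WP5 21.788°S, 130.530°W: 158.6 km
WP3 21.244°S, 131.422°W: 185.8 km
WP2 22.248°S, 130.427°W: 201.3 km
WP4 21.449°S, 132.440°W: 292.0 km
WP1 20.962°S, 133.581°W: 395.6 km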